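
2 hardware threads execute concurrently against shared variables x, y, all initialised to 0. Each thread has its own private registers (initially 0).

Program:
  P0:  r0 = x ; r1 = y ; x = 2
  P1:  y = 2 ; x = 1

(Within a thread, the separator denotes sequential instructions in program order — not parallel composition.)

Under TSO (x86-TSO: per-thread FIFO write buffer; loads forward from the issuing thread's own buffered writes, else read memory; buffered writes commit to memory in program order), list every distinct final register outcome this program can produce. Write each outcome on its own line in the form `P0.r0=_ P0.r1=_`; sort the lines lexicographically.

outcome vector order: (P0.r0,P0.r1)
|TSO outcomes| = 3

P0.r0=0 P0.r1=0
P0.r0=0 P0.r1=2
P0.r0=1 P0.r1=2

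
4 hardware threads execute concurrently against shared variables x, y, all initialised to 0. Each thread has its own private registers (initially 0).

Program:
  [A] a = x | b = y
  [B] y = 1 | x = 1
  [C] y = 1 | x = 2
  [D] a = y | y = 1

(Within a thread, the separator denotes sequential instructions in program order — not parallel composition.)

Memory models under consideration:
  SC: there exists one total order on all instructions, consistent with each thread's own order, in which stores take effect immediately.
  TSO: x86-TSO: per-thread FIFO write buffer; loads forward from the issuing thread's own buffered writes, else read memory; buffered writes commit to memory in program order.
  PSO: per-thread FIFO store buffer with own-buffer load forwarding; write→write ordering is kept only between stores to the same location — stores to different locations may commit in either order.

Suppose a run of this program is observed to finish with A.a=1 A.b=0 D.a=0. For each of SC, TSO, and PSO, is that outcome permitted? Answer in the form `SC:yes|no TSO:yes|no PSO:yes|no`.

outcome vector order: (A.a,A.b,D.a)
SC: 8 outcomes — {0/0/0, 0/0/1, 0/1/0, 0/1/1, 1/1/0, 1/1/1, 2/1/0, 2/1/1}
TSO: 8 outcomes — {0/0/0, 0/0/1, 0/1/0, 0/1/1, 1/1/0, 1/1/1, 2/1/0, 2/1/1}
PSO: 12 outcomes — {0/0/0, 0/0/1, 0/1/0, 0/1/1, 1/0/0, 1/0/1, 1/1/0, 1/1/1, 2/0/0, 2/0/1, 2/1/0, 2/1/1}
target 1/0/0 ∈ {PSO}

SC:no TSO:no PSO:yes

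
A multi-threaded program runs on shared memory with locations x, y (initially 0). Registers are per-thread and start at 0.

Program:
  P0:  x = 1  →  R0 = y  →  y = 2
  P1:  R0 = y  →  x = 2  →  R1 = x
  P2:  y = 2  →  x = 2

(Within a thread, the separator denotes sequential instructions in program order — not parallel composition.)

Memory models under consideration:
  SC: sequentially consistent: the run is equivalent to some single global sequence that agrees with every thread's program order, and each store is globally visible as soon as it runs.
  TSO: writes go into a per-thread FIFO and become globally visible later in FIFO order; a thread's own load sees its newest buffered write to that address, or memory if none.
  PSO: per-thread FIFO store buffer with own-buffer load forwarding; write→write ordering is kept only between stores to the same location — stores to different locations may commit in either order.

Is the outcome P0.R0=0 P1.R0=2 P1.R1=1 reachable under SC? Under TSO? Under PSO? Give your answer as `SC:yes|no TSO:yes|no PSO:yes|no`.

outcome vector order: (P0.R0,P1.R0,P1.R1)
SC: 7 outcomes — {<0 0 1>, <0 0 2>, <0 2 2>, <2 0 1>, <2 0 2>, <2 2 1>, <2 2 2>}
TSO: 8 outcomes — {<0 0 1>, <0 0 2>, <0 2 1>, <0 2 2>, <2 0 1>, <2 0 2>, <2 2 1>, <2 2 2>}
PSO: 8 outcomes — {<0 0 1>, <0 0 2>, <0 2 1>, <0 2 2>, <2 0 1>, <2 0 2>, <2 2 1>, <2 2 2>}
target <0 2 1> ∈ {TSO,PSO}

SC:no TSO:yes PSO:yes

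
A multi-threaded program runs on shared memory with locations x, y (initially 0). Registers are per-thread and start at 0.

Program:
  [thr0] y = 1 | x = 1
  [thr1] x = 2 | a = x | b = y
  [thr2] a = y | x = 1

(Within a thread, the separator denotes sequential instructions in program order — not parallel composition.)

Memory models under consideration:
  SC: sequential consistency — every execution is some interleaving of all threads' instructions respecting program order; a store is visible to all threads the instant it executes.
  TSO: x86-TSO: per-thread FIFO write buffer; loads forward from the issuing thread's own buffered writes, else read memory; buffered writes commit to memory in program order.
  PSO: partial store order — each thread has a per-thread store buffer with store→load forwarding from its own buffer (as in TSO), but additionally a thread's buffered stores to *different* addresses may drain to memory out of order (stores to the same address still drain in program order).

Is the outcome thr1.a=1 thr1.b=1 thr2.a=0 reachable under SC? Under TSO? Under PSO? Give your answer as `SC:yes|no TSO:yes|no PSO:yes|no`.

SC:yes TSO:yes PSO:yes

outcome vector order: (thr1.a,thr1.b,thr2.a)
under SC → (1,0,0), (1,1,0), (1,1,1), (2,0,0), (2,0,1), (2,1,0), (2,1,1)
under TSO → (1,0,0), (1,1,0), (1,1,1), (2,0,0), (2,0,1), (2,1,0), (2,1,1)
under PSO → (1,0,0), (1,0,1), (1,1,0), (1,1,1), (2,0,0), (2,0,1), (2,1,0), (2,1,1)
target (1,1,0) ∈ {SC,TSO,PSO}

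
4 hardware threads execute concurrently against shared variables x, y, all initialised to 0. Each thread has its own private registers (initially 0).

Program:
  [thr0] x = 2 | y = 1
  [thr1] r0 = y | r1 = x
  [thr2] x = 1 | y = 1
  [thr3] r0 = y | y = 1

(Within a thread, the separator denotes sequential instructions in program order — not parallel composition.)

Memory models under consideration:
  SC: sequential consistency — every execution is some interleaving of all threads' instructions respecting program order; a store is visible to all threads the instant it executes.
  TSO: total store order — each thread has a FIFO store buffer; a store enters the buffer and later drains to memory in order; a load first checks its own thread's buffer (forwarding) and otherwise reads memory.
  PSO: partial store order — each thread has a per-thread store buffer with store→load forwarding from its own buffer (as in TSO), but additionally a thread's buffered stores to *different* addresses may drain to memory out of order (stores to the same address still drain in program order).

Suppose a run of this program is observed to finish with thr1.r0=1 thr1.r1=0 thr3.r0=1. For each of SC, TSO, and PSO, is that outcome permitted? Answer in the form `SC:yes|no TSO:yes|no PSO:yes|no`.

SC:no TSO:no PSO:yes

outcome vector order: (thr1.r0,thr1.r1,thr3.r0)
[SC] allowed = {<0 0 0>; <0 0 1>; <0 1 0>; <0 1 1>; <0 2 0>; <0 2 1>; <1 0 0>; <1 1 0>; <1 1 1>; <1 2 0>; <1 2 1>}
[TSO] allowed = {<0 0 0>; <0 0 1>; <0 1 0>; <0 1 1>; <0 2 0>; <0 2 1>; <1 0 0>; <1 1 0>; <1 1 1>; <1 2 0>; <1 2 1>}
[PSO] allowed = {<0 0 0>; <0 0 1>; <0 1 0>; <0 1 1>; <0 2 0>; <0 2 1>; <1 0 0>; <1 0 1>; <1 1 0>; <1 1 1>; <1 2 0>; <1 2 1>}
target <1 0 1> ∈ {PSO}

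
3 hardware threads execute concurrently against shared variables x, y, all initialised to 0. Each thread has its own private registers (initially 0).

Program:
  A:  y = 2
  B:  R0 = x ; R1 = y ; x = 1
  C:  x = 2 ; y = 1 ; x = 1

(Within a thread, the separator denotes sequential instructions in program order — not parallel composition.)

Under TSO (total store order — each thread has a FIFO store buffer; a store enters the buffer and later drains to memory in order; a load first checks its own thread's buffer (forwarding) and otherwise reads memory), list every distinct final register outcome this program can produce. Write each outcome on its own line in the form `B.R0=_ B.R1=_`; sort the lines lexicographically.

B.R0=0 B.R1=0
B.R0=0 B.R1=1
B.R0=0 B.R1=2
B.R0=1 B.R1=1
B.R0=1 B.R1=2
B.R0=2 B.R1=0
B.R0=2 B.R1=1
B.R0=2 B.R1=2

outcome vector order: (B.R0,B.R1)
|TSO outcomes| = 8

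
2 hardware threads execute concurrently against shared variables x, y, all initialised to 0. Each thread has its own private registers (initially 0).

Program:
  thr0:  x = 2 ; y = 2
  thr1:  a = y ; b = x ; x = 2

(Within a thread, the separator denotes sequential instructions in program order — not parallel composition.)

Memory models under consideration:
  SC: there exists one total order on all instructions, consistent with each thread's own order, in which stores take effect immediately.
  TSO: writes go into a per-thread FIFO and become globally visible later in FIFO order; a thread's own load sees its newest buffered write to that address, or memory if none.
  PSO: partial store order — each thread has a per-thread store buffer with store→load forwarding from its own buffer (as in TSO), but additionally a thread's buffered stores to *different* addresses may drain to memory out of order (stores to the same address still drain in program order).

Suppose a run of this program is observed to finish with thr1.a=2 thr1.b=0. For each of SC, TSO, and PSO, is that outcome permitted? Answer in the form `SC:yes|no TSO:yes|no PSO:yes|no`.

outcome vector order: (thr1.a,thr1.b)
SC: 3 outcomes — {0/0 0/2 2/2}
TSO: 3 outcomes — {0/0 0/2 2/2}
PSO: 4 outcomes — {0/0 0/2 2/0 2/2}
target 2/0 ∈ {PSO}

SC:no TSO:no PSO:yes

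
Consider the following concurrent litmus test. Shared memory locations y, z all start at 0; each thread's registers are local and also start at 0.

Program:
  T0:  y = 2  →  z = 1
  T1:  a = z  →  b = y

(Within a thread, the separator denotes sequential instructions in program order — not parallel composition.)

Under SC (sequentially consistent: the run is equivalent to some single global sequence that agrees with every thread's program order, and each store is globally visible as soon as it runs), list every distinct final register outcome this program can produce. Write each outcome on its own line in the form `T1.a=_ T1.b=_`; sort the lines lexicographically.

T1.a=0 T1.b=0
T1.a=0 T1.b=2
T1.a=1 T1.b=2

outcome vector order: (T1.a,T1.b)
|SC outcomes| = 3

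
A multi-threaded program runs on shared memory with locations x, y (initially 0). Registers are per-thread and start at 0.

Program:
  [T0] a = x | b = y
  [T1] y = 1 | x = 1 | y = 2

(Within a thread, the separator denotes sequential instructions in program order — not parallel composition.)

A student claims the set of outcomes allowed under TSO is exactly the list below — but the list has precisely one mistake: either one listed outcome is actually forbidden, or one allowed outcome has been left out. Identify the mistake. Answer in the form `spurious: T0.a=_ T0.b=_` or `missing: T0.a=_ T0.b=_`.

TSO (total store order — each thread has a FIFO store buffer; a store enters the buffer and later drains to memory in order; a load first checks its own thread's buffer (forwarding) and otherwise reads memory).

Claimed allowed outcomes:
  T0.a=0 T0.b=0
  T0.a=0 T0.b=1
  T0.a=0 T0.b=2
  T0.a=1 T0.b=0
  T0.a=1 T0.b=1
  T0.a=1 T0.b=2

outcome vector order: (T0.a,T0.b)
TSO: 5 outcomes — {(0,0) (0,1) (0,2) (1,1) (1,2)}
claimed∖TSO = {(1,0)}

spurious: T0.a=1 T0.b=0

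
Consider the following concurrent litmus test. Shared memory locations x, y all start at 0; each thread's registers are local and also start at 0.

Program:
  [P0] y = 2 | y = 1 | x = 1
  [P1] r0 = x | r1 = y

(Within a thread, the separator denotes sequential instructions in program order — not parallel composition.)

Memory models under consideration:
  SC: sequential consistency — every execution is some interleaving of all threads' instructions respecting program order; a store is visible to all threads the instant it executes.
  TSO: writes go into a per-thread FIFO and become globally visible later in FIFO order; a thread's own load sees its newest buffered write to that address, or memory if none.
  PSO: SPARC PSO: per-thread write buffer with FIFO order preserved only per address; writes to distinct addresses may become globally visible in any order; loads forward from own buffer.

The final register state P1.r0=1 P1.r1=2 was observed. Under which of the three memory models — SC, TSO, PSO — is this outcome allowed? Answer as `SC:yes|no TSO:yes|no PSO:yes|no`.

outcome vector order: (P1.r0,P1.r1)
SC (4): 00 01 02 11
TSO (4): 00 01 02 11
PSO (6): 00 01 02 10 11 12
target 12 ∈ {PSO}

SC:no TSO:no PSO:yes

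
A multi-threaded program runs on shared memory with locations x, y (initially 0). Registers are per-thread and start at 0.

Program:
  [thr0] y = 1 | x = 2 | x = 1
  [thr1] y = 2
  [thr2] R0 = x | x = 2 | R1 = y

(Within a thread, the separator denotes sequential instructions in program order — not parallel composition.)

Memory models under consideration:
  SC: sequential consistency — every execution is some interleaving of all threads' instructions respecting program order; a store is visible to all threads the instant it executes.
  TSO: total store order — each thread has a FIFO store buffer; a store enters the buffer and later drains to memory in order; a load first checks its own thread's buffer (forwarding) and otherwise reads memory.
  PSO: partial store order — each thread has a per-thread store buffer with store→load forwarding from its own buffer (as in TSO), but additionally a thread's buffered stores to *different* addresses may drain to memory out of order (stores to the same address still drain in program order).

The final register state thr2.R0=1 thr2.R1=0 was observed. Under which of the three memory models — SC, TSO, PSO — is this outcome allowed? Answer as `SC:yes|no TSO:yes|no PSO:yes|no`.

outcome vector order: (thr2.R0,thr2.R1)
SC: 7 outcomes — {0/0 0/1 0/2 1/1 1/2 2/1 2/2}
TSO: 7 outcomes — {0/0 0/1 0/2 1/1 1/2 2/1 2/2}
PSO: 9 outcomes — {0/0 0/1 0/2 1/0 1/1 1/2 2/0 2/1 2/2}
target 1/0 ∈ {PSO}

SC:no TSO:no PSO:yes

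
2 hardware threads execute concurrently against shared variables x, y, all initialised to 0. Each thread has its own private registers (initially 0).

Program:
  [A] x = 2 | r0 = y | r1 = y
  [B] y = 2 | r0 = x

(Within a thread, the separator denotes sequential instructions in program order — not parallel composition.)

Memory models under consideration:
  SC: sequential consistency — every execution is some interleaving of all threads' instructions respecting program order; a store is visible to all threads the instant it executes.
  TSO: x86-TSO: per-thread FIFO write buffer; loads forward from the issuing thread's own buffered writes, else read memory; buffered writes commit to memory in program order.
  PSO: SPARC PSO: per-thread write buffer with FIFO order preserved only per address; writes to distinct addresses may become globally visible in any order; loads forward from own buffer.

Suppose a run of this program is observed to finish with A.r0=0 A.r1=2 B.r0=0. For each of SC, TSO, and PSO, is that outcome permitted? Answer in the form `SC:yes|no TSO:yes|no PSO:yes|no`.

SC:no TSO:yes PSO:yes

outcome vector order: (A.r0,A.r1,B.r0)
[SC] allowed = {0/0/2, 0/2/2, 2/2/0, 2/2/2}
[TSO] allowed = {0/0/0, 0/0/2, 0/2/0, 0/2/2, 2/2/0, 2/2/2}
[PSO] allowed = {0/0/0, 0/0/2, 0/2/0, 0/2/2, 2/2/0, 2/2/2}
target 0/2/0 ∈ {TSO,PSO}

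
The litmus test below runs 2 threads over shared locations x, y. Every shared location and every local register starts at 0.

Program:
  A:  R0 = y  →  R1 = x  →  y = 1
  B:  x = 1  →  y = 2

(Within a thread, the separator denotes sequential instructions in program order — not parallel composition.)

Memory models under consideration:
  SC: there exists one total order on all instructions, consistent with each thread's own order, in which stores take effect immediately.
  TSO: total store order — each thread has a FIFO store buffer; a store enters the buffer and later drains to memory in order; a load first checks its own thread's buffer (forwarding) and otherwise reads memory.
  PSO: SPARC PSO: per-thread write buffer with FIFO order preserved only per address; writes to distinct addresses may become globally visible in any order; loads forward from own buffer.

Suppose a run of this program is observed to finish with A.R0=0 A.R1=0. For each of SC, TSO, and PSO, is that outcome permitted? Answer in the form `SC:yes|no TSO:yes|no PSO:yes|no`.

SC:yes TSO:yes PSO:yes

outcome vector order: (A.R0,A.R1)
[SC] allowed = {<0 0> <0 1> <2 1>}
[TSO] allowed = {<0 0> <0 1> <2 1>}
[PSO] allowed = {<0 0> <0 1> <2 0> <2 1>}
target <0 0> ∈ {SC,TSO,PSO}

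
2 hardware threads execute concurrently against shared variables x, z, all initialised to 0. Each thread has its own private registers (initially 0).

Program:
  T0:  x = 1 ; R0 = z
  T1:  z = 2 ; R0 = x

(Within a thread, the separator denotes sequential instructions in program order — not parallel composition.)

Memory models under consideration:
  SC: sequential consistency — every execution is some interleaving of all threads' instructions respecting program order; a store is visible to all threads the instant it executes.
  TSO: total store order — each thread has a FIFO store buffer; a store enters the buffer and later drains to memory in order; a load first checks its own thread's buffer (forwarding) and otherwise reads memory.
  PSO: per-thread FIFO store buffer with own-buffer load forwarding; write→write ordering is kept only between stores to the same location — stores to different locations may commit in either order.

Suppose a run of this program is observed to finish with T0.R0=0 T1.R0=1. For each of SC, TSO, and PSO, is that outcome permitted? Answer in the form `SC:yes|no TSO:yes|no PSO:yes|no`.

SC:yes TSO:yes PSO:yes

outcome vector order: (T0.R0,T1.R0)
SC: 3 outcomes — {(0,1), (2,0), (2,1)}
TSO: 4 outcomes — {(0,0), (0,1), (2,0), (2,1)}
PSO: 4 outcomes — {(0,0), (0,1), (2,0), (2,1)}
target (0,1) ∈ {SC,TSO,PSO}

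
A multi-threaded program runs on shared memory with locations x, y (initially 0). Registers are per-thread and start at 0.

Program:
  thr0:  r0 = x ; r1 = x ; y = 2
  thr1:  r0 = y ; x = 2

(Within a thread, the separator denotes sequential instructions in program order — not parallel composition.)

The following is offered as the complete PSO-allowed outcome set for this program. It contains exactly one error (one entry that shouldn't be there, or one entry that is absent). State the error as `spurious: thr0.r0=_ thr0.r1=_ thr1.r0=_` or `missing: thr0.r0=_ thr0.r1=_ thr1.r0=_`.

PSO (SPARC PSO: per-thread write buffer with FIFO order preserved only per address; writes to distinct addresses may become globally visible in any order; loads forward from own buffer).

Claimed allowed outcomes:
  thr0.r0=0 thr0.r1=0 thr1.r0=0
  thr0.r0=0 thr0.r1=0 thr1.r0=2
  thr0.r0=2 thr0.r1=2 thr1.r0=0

outcome vector order: (thr0.r0,thr0.r1,thr1.r0)
[PSO] allowed = {(0,0,0); (0,0,2); (0,2,0); (2,2,0)}
PSO∖claimed = {(0,2,0)}

missing: thr0.r0=0 thr0.r1=2 thr1.r0=0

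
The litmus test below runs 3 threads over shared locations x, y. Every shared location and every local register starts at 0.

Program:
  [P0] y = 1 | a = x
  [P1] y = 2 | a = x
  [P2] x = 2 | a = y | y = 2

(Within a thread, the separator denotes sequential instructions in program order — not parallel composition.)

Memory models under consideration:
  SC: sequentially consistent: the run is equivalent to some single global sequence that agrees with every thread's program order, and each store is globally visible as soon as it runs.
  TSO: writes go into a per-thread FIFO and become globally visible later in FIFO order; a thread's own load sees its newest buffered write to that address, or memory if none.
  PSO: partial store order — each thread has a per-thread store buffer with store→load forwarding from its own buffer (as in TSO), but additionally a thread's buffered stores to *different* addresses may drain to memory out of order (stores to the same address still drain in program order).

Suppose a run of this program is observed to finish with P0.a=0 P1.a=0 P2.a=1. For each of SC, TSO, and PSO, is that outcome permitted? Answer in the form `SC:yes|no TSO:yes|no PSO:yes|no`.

SC:yes TSO:yes PSO:yes

outcome vector order: (P0.a,P1.a,P2.a)
[SC] allowed = {0/0/1 0/0/2 0/2/1 0/2/2 2/0/1 2/0/2 2/2/0 2/2/1 2/2/2}
[TSO] allowed = {0/0/0 0/0/1 0/0/2 0/2/0 0/2/1 0/2/2 2/0/0 2/0/1 2/0/2 2/2/0 2/2/1 2/2/2}
[PSO] allowed = {0/0/0 0/0/1 0/0/2 0/2/0 0/2/1 0/2/2 2/0/0 2/0/1 2/0/2 2/2/0 2/2/1 2/2/2}
target 0/0/1 ∈ {SC,TSO,PSO}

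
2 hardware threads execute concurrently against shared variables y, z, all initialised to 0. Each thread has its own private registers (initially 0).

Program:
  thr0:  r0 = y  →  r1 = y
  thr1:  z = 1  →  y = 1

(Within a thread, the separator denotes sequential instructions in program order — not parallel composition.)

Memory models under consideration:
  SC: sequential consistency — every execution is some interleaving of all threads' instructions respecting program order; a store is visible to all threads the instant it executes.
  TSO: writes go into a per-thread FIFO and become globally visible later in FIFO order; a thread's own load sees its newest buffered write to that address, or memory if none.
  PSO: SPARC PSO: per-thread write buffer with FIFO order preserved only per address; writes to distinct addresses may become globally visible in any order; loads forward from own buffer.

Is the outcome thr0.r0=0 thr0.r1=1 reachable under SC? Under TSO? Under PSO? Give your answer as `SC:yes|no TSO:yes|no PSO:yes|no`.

outcome vector order: (thr0.r0,thr0.r1)
[SC] allowed = {0/0 0/1 1/1}
[TSO] allowed = {0/0 0/1 1/1}
[PSO] allowed = {0/0 0/1 1/1}
target 0/1 ∈ {SC,TSO,PSO}

SC:yes TSO:yes PSO:yes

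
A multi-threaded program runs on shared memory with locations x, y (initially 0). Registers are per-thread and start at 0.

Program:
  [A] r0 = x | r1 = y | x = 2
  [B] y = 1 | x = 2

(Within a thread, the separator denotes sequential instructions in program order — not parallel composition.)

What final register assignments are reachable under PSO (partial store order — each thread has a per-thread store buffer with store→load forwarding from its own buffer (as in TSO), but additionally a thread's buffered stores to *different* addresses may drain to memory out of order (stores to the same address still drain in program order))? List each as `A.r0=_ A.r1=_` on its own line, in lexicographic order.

A.r0=0 A.r1=0
A.r0=0 A.r1=1
A.r0=2 A.r1=0
A.r0=2 A.r1=1

outcome vector order: (A.r0,A.r1)
|PSO outcomes| = 4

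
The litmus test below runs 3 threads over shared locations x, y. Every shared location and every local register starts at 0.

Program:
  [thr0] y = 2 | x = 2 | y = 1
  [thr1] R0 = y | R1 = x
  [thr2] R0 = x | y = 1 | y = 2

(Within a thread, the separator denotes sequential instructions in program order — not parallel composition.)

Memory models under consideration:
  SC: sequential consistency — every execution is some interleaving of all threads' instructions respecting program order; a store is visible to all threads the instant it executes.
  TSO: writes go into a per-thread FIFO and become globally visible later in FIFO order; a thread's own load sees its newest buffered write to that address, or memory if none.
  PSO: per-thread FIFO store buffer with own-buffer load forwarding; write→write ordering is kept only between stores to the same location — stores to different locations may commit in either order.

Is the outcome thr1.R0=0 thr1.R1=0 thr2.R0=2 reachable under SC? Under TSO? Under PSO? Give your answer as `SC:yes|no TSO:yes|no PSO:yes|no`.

SC:yes TSO:yes PSO:yes

outcome vector order: (thr1.R0,thr1.R1,thr2.R0)
SC (11): 000, 002, 020, 022, 100, 120, 122, 200, 202, 220, 222
TSO (11): 000, 002, 020, 022, 100, 120, 122, 200, 202, 220, 222
PSO (12): 000, 002, 020, 022, 100, 102, 120, 122, 200, 202, 220, 222
target 002 ∈ {SC,TSO,PSO}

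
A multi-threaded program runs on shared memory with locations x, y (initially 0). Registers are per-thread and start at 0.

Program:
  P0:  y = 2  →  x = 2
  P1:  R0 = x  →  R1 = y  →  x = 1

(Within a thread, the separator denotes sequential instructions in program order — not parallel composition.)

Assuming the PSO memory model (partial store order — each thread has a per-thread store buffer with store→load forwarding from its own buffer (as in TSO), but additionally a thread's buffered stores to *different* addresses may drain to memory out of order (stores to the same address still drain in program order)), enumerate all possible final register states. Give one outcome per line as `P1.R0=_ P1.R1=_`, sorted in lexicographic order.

P1.R0=0 P1.R1=0
P1.R0=0 P1.R1=2
P1.R0=2 P1.R1=0
P1.R0=2 P1.R1=2

outcome vector order: (P1.R0,P1.R1)
|PSO outcomes| = 4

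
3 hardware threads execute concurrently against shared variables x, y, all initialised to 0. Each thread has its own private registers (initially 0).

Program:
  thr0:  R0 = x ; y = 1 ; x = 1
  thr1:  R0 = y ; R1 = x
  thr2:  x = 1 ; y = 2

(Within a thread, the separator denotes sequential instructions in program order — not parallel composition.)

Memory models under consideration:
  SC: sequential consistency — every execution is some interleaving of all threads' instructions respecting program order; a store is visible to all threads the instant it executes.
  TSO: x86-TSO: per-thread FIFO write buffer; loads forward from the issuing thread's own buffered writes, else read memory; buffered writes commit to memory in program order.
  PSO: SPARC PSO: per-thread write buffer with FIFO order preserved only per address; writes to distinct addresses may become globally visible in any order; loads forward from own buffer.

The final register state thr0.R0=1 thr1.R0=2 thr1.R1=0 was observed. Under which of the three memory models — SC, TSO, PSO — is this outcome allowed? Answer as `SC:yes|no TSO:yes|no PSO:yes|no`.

outcome vector order: (thr0.R0,thr1.R0,thr1.R1)
[SC] allowed = {(0,0,0), (0,0,1), (0,1,0), (0,1,1), (0,2,1), (1,0,0), (1,0,1), (1,1,1), (1,2,1)}
[TSO] allowed = {(0,0,0), (0,0,1), (0,1,0), (0,1,1), (0,2,1), (1,0,0), (1,0,1), (1,1,1), (1,2,1)}
[PSO] allowed = {(0,0,0), (0,0,1), (0,1,0), (0,1,1), (0,2,0), (0,2,1), (1,0,0), (1,0,1), (1,1,1), (1,2,0), (1,2,1)}
target (1,2,0) ∈ {PSO}

SC:no TSO:no PSO:yes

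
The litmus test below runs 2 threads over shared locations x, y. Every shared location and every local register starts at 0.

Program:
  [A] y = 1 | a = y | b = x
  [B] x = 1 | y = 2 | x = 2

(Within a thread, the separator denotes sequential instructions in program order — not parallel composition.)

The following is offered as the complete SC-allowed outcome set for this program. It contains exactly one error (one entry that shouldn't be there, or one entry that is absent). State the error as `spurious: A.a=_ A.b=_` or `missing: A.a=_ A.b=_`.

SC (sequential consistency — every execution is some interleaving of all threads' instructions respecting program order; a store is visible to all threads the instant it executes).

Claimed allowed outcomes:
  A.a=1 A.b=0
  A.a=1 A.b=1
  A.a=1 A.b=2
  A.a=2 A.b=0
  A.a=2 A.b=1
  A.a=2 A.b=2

outcome vector order: (A.a,A.b)
under SC → <1 0> <1 1> <1 2> <2 1> <2 2>
claimed∖SC = {<2 0>}

spurious: A.a=2 A.b=0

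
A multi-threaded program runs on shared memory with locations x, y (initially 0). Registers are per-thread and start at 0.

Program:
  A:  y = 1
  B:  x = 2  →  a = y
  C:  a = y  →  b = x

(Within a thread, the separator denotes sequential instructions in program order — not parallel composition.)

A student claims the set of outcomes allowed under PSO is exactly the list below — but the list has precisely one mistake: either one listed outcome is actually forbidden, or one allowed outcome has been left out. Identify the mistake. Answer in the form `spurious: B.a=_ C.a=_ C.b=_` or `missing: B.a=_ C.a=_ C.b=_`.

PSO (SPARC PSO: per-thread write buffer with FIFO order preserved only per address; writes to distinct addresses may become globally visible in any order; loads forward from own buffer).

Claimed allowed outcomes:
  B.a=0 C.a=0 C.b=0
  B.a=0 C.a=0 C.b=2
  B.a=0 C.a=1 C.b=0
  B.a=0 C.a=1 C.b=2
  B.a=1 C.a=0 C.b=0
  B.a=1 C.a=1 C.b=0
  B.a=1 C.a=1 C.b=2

missing: B.a=1 C.a=0 C.b=2

outcome vector order: (B.a,C.a,C.b)
PSO (8): 0/0/0; 0/0/2; 0/1/0; 0/1/2; 1/0/0; 1/0/2; 1/1/0; 1/1/2
PSO∖claimed = {1/0/2}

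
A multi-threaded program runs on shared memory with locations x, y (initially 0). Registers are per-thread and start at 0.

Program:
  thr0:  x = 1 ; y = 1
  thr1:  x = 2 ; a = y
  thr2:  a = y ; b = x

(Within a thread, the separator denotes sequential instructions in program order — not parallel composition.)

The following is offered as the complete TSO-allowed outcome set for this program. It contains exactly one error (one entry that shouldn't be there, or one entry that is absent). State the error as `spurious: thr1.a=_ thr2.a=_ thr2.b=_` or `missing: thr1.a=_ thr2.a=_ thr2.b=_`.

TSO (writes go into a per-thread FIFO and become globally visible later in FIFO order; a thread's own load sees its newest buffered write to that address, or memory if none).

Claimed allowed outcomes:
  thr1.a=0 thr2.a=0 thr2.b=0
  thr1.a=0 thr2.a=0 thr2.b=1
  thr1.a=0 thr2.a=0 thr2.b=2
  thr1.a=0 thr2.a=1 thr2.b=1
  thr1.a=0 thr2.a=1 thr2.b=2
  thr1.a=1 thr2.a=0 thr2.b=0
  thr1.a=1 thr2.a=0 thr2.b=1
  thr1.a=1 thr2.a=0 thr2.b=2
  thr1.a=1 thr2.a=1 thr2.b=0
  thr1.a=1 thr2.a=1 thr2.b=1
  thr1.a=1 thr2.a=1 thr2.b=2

outcome vector order: (thr1.a,thr2.a,thr2.b)
[TSO] allowed = {<0 0 0> <0 0 1> <0 0 2> <0 1 1> <0 1 2> <1 0 0> <1 0 1> <1 0 2> <1 1 1> <1 1 2>}
claimed∖TSO = {<1 1 0>}

spurious: thr1.a=1 thr2.a=1 thr2.b=0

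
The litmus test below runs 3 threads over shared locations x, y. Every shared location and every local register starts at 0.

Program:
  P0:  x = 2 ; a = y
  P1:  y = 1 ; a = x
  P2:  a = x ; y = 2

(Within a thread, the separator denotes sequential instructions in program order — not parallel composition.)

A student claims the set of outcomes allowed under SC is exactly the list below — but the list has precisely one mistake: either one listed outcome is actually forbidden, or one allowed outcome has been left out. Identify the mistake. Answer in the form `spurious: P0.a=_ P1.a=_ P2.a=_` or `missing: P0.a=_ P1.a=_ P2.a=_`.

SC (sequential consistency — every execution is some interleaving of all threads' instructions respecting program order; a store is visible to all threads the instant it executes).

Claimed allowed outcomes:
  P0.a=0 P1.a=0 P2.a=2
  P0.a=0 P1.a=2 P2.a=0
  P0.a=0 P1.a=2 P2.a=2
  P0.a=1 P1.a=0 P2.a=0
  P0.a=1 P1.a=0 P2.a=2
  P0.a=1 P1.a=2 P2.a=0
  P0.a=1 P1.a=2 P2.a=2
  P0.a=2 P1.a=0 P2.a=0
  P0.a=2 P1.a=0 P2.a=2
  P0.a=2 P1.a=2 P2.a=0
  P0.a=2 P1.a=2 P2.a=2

spurious: P0.a=0 P1.a=0 P2.a=2

outcome vector order: (P0.a,P1.a,P2.a)
under SC → (0,2,0), (0,2,2), (1,0,0), (1,0,2), (1,2,0), (1,2,2), (2,0,0), (2,0,2), (2,2,0), (2,2,2)
claimed∖SC = {(0,0,2)}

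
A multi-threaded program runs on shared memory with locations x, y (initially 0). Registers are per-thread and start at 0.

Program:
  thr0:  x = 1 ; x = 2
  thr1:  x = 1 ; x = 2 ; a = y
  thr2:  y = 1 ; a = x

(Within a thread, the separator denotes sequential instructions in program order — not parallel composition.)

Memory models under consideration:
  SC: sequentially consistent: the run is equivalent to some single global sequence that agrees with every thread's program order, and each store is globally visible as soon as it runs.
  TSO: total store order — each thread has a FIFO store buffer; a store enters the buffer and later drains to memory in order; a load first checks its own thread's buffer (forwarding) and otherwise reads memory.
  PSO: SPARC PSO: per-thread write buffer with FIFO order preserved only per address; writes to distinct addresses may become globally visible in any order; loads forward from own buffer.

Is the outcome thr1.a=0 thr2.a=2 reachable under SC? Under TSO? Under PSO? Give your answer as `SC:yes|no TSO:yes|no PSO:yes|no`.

SC:yes TSO:yes PSO:yes

outcome vector order: (thr1.a,thr2.a)
[SC] allowed = {0/1, 0/2, 1/0, 1/1, 1/2}
[TSO] allowed = {0/0, 0/1, 0/2, 1/0, 1/1, 1/2}
[PSO] allowed = {0/0, 0/1, 0/2, 1/0, 1/1, 1/2}
target 0/2 ∈ {SC,TSO,PSO}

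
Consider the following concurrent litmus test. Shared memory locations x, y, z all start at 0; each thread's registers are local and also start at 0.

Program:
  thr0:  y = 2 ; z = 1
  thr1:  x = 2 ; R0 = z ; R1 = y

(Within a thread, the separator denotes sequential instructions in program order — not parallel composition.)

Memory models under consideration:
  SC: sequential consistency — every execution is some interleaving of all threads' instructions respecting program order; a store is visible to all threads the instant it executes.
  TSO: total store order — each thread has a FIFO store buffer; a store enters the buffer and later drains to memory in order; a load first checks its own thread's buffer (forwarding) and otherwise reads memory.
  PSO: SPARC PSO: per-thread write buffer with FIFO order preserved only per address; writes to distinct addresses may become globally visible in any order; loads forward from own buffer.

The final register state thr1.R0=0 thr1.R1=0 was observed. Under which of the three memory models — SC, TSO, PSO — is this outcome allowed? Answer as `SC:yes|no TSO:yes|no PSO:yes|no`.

SC:yes TSO:yes PSO:yes

outcome vector order: (thr1.R0,thr1.R1)
SC (3): 00 02 12
TSO (3): 00 02 12
PSO (4): 00 02 10 12
target 00 ∈ {SC,TSO,PSO}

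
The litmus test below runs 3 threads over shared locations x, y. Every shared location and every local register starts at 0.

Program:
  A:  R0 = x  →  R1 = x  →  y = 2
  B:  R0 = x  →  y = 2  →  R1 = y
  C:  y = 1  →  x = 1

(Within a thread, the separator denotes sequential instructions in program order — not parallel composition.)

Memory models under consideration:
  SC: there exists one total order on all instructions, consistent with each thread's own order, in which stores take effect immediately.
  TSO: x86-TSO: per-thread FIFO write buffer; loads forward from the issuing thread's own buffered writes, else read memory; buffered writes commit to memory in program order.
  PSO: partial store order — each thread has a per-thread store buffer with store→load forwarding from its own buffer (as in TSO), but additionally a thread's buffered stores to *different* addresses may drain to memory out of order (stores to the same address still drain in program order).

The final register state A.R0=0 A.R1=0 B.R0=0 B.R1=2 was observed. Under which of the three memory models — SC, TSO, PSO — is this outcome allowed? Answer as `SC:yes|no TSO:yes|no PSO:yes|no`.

SC:yes TSO:yes PSO:yes

outcome vector order: (A.R0,A.R1,B.R0,B.R1)
SC (9): 0/0/0/1; 0/0/0/2; 0/0/1/2; 0/1/0/1; 0/1/0/2; 0/1/1/2; 1/1/0/1; 1/1/0/2; 1/1/1/2
TSO (9): 0/0/0/1; 0/0/0/2; 0/0/1/2; 0/1/0/1; 0/1/0/2; 0/1/1/2; 1/1/0/1; 1/1/0/2; 1/1/1/2
PSO (12): 0/0/0/1; 0/0/0/2; 0/0/1/1; 0/0/1/2; 0/1/0/1; 0/1/0/2; 0/1/1/1; 0/1/1/2; 1/1/0/1; 1/1/0/2; 1/1/1/1; 1/1/1/2
target 0/0/0/2 ∈ {SC,TSO,PSO}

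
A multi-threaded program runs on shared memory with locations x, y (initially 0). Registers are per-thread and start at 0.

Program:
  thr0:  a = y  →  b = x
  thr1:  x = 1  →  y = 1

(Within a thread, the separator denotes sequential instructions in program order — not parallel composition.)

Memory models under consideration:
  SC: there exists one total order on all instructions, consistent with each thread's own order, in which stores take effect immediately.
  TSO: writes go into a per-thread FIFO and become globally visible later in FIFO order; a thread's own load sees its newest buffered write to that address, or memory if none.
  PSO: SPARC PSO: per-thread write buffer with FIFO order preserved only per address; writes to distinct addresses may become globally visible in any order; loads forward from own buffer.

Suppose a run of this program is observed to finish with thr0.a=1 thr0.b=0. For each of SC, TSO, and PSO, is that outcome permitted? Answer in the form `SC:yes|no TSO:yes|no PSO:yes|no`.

outcome vector order: (thr0.a,thr0.b)
[SC] allowed = {<0 0> <0 1> <1 1>}
[TSO] allowed = {<0 0> <0 1> <1 1>}
[PSO] allowed = {<0 0> <0 1> <1 0> <1 1>}
target <1 0> ∈ {PSO}

SC:no TSO:no PSO:yes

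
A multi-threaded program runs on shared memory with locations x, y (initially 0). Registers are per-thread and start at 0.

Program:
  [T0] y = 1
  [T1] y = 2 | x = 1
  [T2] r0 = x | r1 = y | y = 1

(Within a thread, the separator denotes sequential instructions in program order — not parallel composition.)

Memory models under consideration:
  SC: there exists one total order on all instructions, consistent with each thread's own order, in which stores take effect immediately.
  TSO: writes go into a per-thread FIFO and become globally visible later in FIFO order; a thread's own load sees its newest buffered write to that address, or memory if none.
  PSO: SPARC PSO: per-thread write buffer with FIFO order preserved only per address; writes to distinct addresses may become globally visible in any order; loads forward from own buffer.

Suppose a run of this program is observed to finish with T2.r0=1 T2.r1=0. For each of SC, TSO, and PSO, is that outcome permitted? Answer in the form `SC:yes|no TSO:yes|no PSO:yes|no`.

SC:no TSO:no PSO:yes

outcome vector order: (T2.r0,T2.r1)
SC (5): (0,0), (0,1), (0,2), (1,1), (1,2)
TSO (5): (0,0), (0,1), (0,2), (1,1), (1,2)
PSO (6): (0,0), (0,1), (0,2), (1,0), (1,1), (1,2)
target (1,0) ∈ {PSO}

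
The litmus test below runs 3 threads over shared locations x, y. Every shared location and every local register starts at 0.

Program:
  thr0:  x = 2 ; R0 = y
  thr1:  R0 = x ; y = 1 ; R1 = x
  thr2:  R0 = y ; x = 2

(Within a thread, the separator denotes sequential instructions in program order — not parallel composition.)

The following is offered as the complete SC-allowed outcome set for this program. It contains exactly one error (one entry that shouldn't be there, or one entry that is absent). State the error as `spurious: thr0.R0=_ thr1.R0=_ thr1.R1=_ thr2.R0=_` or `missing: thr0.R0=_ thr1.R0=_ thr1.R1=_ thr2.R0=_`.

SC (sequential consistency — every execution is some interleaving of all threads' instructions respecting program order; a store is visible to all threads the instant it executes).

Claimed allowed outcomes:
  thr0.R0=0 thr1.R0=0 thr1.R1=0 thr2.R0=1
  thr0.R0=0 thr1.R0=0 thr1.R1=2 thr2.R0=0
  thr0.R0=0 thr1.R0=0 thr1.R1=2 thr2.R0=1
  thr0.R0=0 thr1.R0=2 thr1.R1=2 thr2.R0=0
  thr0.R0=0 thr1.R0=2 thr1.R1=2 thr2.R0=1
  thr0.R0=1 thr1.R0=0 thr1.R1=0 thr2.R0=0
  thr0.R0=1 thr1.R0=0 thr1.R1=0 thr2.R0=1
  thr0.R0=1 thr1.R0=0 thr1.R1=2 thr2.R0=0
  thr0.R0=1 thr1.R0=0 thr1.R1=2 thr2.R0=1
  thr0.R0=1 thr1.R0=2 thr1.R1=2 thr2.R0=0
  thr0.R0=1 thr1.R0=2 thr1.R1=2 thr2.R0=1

outcome vector order: (thr0.R0,thr1.R0,thr1.R1,thr2.R0)
under SC → 0/0/2/0 0/0/2/1 0/2/2/0 0/2/2/1 1/0/0/0 1/0/0/1 1/0/2/0 1/0/2/1 1/2/2/0 1/2/2/1
claimed∖SC = {0/0/0/1}

spurious: thr0.R0=0 thr1.R0=0 thr1.R1=0 thr2.R0=1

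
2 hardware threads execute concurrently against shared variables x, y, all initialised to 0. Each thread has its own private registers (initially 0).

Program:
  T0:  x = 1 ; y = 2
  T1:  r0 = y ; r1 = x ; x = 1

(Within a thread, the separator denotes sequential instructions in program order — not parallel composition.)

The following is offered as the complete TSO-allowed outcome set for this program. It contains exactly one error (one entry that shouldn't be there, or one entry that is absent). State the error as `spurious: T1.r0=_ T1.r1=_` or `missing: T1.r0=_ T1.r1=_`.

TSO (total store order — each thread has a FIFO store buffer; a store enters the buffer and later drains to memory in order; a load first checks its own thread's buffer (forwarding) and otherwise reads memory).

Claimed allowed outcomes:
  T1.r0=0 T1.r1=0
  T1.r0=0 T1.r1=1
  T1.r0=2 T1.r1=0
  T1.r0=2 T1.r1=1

outcome vector order: (T1.r0,T1.r1)
under TSO → 00, 01, 21
claimed∖TSO = {20}

spurious: T1.r0=2 T1.r1=0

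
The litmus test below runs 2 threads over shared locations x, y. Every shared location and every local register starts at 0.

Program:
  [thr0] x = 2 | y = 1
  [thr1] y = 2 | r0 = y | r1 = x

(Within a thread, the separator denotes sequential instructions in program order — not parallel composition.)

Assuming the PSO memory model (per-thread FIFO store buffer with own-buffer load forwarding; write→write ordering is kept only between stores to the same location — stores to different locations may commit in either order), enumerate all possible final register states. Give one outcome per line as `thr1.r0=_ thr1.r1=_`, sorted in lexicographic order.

thr1.r0=1 thr1.r1=0
thr1.r0=1 thr1.r1=2
thr1.r0=2 thr1.r1=0
thr1.r0=2 thr1.r1=2

outcome vector order: (thr1.r0,thr1.r1)
|PSO outcomes| = 4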